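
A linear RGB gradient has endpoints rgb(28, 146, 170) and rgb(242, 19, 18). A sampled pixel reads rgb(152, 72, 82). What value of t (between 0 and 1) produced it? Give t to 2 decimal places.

0.58

Invert the lerp on the R channel (largest span, 214): t = (152 − 28) / (242 − 28) = 124/214 = 0.57944.
Check on G: (72 − 146)/(19 − 146) = 0.5827 ✓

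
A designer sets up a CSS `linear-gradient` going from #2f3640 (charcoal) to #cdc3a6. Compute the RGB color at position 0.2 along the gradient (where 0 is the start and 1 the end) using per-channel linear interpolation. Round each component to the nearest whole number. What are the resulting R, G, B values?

#2f3640 → (47, 54, 64); #cdc3a6 → (205, 195, 166).
R = 47 + 0.2 × (205 − 47) = 47 + 0.2 × 158 = 78.6 → 79
G = 54 + 0.2 × (195 − 54) = 54 + 0.2 × 141 = 82.2 → 82
B = 64 + 0.2 × (166 − 64) = 64 + 0.2 × 102 = 84.4 → 84

(79, 82, 84)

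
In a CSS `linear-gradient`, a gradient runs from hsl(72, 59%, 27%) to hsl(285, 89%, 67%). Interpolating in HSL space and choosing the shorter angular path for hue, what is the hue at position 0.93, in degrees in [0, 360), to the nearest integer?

Hue: 285 − 72 = 213°, but |213| > 180 so the shorter arc goes the other way: Δh = 213 − 360 = -147°.
H = 72 + 0.93 × (-147) = -64.71 → -65 → -65 mod 360 = 295°

295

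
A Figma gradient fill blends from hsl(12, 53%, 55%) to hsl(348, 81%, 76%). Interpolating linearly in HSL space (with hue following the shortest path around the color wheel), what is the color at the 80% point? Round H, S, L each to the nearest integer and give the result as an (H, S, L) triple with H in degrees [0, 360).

Hue: 348 − 12 = 336°, but |336| > 180 so the shorter arc goes the other way: Δh = 336 − 360 = -24°.
H = 12 + 0.8 × (-24) = -7.2 → -7 → -7 mod 360 = 353°
S = 53 + 0.8 × (81 − 53) = 75.4 → 75%
L = 55 + 0.8 × (76 − 55) = 71.8 → 72%

(353, 75, 72)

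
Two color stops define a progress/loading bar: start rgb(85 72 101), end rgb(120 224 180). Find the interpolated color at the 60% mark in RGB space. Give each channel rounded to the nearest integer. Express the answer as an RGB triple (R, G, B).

60% corresponds to t = 0.6.
R = 85 + 0.6 × (120 − 85) = 85 + 0.6 × 35 = 106 → 106
G = 72 + 0.6 × (224 − 72) = 72 + 0.6 × 152 = 163.2 → 163
B = 101 + 0.6 × (180 − 101) = 101 + 0.6 × 79 = 148.4 → 148
So the blended color is (106, 163, 148), about #6aa394.

(106, 163, 148)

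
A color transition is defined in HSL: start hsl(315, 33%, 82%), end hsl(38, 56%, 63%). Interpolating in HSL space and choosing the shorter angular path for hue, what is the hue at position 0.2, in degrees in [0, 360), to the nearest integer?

Hue: 38 − 315 = -277°, but |-277| > 180 so the shorter arc goes the other way: Δh = -277 + 360 = 83°.
H = 315 + 0.2 × (83) = 331.6 → 332°

332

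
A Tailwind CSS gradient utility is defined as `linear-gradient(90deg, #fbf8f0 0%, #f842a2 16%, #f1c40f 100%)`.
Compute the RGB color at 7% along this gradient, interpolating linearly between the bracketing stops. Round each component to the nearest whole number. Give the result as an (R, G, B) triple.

7% lies between the 0% and 16% stops, so the local fraction is t = (7 − 0)/(16 − 0) = 7/16 ≈ 0.4375.
#fbf8f0 → (251, 248, 240); #f842a2 → (248, 66, 162).
R = 251 + 0.4375 × (248 − 251) = 249.688 → 250
G = 248 + 0.4375 × (66 − 248) = 168.375 → 168
B = 240 + 0.4375 × (162 − 240) = 205.875 → 206

(250, 168, 206)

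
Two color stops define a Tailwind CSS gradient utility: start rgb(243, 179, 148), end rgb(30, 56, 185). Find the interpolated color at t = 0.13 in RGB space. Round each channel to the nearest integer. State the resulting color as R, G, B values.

R = 243 + 0.13 × (30 − 243) = 243 + 0.13 × -213 = 215.31 → 215
G = 179 + 0.13 × (56 − 179) = 179 + 0.13 × -123 = 163.01 → 163
B = 148 + 0.13 × (185 − 148) = 148 + 0.13 × 37 = 152.81 → 153

(215, 163, 153)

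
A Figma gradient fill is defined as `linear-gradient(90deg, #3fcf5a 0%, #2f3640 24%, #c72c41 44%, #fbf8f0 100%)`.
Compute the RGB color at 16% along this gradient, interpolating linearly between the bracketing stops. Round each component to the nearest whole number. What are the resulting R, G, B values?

(52, 105, 73)

16% lies between the 0% and 24% stops, so the local fraction is t = (16 − 0)/(24 − 0) = 16/24 ≈ 0.6667.
#3fcf5a → (63, 207, 90); #2f3640 → (47, 54, 64).
R = 63 + 0.6667 × (47 − 63) = 52.333 → 52
G = 207 + 0.6667 × (54 − 207) = 104.995 → 105
B = 90 + 0.6667 × (64 − 90) = 72.666 → 73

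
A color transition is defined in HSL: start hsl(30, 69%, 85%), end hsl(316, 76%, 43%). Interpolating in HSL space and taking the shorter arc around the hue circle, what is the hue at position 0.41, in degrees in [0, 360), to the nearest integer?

Hue: 316 − 30 = 286°, but |286| > 180 so the shorter arc goes the other way: Δh = 286 − 360 = -74°.
H = 30 + 0.41 × (-74) = -0.34 → 0°

0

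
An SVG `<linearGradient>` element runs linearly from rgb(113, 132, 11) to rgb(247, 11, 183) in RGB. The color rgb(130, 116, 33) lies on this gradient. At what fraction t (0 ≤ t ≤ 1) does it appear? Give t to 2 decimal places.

0.13

Invert the lerp on the B channel (largest span, 172): t = (33 − 11) / (183 − 11) = 22/172 = 0.12791.
Check on R: (130 − 113)/(247 − 113) = 0.1269 ✓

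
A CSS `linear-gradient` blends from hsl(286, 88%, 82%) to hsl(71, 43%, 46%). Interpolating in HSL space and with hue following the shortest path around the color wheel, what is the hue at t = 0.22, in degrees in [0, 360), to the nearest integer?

Hue: 71 − 286 = -215°, but |-215| > 180 so the shorter arc goes the other way: Δh = -215 + 360 = 145°.
H = 286 + 0.22 × (145) = 317.9 → 318°

318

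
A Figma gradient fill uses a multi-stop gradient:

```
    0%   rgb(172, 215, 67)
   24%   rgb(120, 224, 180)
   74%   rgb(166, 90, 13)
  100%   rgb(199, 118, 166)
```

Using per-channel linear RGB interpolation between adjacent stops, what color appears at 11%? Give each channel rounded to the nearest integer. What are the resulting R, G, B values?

11% lies between the 0% and 24% stops, so the local fraction is t = (11 − 0)/(24 − 0) = 11/24 ≈ 0.4583.
R = 172 + 0.4583 × (120 − 172) = 148.168 → 148
G = 215 + 0.4583 × (224 − 215) = 219.125 → 219
B = 67 + 0.4583 × (180 − 67) = 118.788 → 119

(148, 219, 119)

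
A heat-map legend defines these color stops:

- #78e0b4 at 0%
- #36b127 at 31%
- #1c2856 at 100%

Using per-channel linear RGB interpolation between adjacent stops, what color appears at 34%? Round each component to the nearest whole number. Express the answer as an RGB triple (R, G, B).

34% lies between the 31% and 100% stops, so the local fraction is t = (34 − 31)/(100 − 31) = 3/69 ≈ 0.0435.
#36b127 → (54, 177, 39); #1c2856 → (28, 40, 86).
R = 54 + 0.0435 × (28 − 54) = 52.869 → 53
G = 177 + 0.0435 × (40 − 177) = 171.041 → 171
B = 39 + 0.0435 × (86 − 39) = 41.044 → 41

(53, 171, 41)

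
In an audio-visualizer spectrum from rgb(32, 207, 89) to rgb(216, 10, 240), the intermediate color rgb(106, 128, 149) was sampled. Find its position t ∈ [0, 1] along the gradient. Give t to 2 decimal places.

Invert the lerp on the G channel (largest span, 197): t = (128 − 207) / (10 − 207) = -79/-197 = 0.40102.
Check on R: (106 − 32)/(216 − 32) = 0.4022 ✓

0.40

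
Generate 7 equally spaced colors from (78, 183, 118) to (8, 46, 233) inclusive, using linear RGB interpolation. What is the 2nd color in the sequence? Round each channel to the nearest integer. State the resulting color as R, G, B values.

(66, 160, 137)

With 7 swatches and endpoints inclusive, swatch 2 sits at t = (2 − 1)/(7 − 1) = 1/6 ≈ 0.1667.
R = 78 + 0.1667 × (8 − 78) = 66.331 → 66
G = 183 + 0.1667 × (46 − 183) = 160.162 → 160
B = 118 + 0.1667 × (233 − 118) = 137.171 → 137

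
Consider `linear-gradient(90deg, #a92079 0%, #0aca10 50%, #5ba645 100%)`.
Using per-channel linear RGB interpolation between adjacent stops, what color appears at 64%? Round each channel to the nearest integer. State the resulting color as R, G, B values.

64% lies between the 50% and 100% stops, so the local fraction is t = (64 − 50)/(100 − 50) = 14/50 ≈ 0.28.
#0aca10 → (10, 202, 16); #5ba645 → (91, 166, 69).
R = 10 + 0.28 × (91 − 10) = 32.68 → 33
G = 202 + 0.28 × (166 − 202) = 191.92 → 192
B = 16 + 0.28 × (69 − 16) = 30.84 → 31

(33, 192, 31)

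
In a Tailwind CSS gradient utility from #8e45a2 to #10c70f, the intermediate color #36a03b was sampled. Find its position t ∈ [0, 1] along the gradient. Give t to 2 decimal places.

Invert the lerp on the B channel (largest span, 147): t = (59 − 162) / (15 − 162) = -103/-147 = 0.70068.
Check on R: (54 − 142)/(16 − 142) = 0.6984 ✓

0.70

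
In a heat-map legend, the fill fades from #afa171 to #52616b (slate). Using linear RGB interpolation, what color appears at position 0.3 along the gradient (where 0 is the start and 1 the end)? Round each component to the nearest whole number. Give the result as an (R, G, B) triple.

#afa171 → (175, 161, 113); #52616b → (82, 97, 107).
R = 175 + 0.3 × (82 − 175) = 175 + 0.3 × -93 = 147.1 → 147
G = 161 + 0.3 × (97 − 161) = 161 + 0.3 × -64 = 141.8 → 142
B = 113 + 0.3 × (107 − 113) = 113 + 0.3 × -6 = 111.2 → 111
So the blended color is (147, 142, 111), about #938e6f.

(147, 142, 111)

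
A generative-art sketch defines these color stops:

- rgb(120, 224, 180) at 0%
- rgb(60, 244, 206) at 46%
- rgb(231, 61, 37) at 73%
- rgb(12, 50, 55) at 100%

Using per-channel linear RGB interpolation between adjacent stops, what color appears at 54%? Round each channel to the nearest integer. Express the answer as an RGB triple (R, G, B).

54% lies between the 46% and 73% stops, so the local fraction is t = (54 − 46)/(73 − 46) = 8/27 ≈ 0.2963.
R = 60 + 0.2963 × (231 − 60) = 110.667 → 111
G = 244 + 0.2963 × (61 − 244) = 189.777 → 190
B = 206 + 0.2963 × (37 − 206) = 155.925 → 156

(111, 190, 156)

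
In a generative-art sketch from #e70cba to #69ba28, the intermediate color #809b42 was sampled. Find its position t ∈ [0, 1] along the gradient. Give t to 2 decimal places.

Invert the lerp on the G channel (largest span, 174): t = (155 − 12) / (186 − 12) = 143/174 = 0.82184.
Check on R: (128 − 231)/(105 − 231) = 0.8175 ✓

0.82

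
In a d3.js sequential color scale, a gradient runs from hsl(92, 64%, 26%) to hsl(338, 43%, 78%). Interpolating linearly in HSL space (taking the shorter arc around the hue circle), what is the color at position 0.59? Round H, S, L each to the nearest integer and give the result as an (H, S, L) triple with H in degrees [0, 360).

Hue: 338 − 92 = 246°, but |246| > 180 so the shorter arc goes the other way: Δh = 246 − 360 = -114°.
H = 92 + 0.59 × (-114) = 24.74 → 25°
S = 64 + 0.59 × (43 − 64) = 51.61 → 52%
L = 26 + 0.59 × (78 − 26) = 56.68 → 57%

(25, 52, 57)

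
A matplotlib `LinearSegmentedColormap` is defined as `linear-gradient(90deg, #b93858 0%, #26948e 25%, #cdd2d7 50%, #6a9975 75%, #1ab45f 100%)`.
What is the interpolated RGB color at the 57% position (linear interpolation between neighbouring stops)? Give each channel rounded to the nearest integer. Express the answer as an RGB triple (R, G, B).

(177, 194, 188)

57% lies between the 50% and 75% stops, so the local fraction is t = (57 − 50)/(75 − 50) = 7/25 ≈ 0.28.
#cdd2d7 → (205, 210, 215); #6a9975 → (106, 153, 117).
R = 205 + 0.28 × (106 − 205) = 177.28 → 177
G = 210 + 0.28 × (153 − 210) = 194.04 → 194
B = 215 + 0.28 × (117 − 215) = 187.56 → 188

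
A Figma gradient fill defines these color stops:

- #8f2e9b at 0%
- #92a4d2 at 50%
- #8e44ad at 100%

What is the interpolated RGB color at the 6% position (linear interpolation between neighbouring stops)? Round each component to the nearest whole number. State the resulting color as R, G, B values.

(143, 60, 162)

6% lies between the 0% and 50% stops, so the local fraction is t = (6 − 0)/(50 − 0) = 6/50 ≈ 0.12.
#8f2e9b → (143, 46, 155); #92a4d2 → (146, 164, 210).
R = 143 + 0.12 × (146 − 143) = 143.36 → 143
G = 46 + 0.12 × (164 − 46) = 60.16 → 60
B = 155 + 0.12 × (210 − 155) = 161.6 → 162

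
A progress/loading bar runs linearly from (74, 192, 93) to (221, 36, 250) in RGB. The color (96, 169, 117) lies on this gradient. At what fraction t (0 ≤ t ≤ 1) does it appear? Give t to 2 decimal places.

Invert the lerp on the B channel (largest span, 157): t = (117 − 93) / (250 − 93) = 24/157 = 0.15287.
Check on R: (96 − 74)/(221 − 74) = 0.1497 ✓

0.15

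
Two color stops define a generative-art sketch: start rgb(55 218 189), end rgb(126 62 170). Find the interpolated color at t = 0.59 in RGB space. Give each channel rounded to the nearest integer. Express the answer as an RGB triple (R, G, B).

R = 55 + 0.59 × (126 − 55) = 55 + 0.59 × 71 = 96.89 → 97
G = 218 + 0.59 × (62 − 218) = 218 + 0.59 × -156 = 125.96 → 126
B = 189 + 0.59 × (170 − 189) = 189 + 0.59 × -19 = 177.79 → 178

(97, 126, 178)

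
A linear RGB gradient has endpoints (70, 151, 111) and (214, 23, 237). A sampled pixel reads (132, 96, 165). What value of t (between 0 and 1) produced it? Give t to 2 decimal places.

0.43

Invert the lerp on the R channel (largest span, 144): t = (132 − 70) / (214 − 70) = 62/144 = 0.43056.
Check on G: (96 − 151)/(23 − 151) = 0.4297 ✓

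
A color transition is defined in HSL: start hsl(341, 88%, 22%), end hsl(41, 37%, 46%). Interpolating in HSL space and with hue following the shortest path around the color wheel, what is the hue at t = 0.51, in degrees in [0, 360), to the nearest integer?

Hue: 41 − 341 = -300°, but |-300| > 180 so the shorter arc goes the other way: Δh = -300 + 360 = 60°.
H = 341 + 0.51 × (60) = 371.6 → 372 → 372 mod 360 = 12°

12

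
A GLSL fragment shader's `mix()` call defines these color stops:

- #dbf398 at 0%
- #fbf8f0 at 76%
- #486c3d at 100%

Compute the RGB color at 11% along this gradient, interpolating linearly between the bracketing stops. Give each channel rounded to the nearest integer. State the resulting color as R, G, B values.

11% lies between the 0% and 76% stops, so the local fraction is t = (11 − 0)/(76 − 0) = 11/76 ≈ 0.1447.
#dbf398 → (219, 243, 152); #fbf8f0 → (251, 248, 240).
R = 219 + 0.1447 × (251 − 219) = 223.63 → 224
G = 243 + 0.1447 × (248 − 243) = 243.724 → 244
B = 152 + 0.1447 × (240 − 152) = 164.734 → 165

(224, 244, 165)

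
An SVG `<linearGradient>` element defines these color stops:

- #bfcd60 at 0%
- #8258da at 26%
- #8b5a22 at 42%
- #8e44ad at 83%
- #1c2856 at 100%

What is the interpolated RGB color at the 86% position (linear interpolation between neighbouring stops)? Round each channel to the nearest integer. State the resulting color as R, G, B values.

(122, 63, 158)

86% lies between the 83% and 100% stops, so the local fraction is t = (86 − 83)/(100 − 83) = 3/17 ≈ 0.1765.
#8e44ad → (142, 68, 173); #1c2856 → (28, 40, 86).
R = 142 + 0.1765 × (28 − 142) = 121.879 → 122
G = 68 + 0.1765 × (40 − 68) = 63.058 → 63
B = 173 + 0.1765 × (86 − 173) = 157.644 → 158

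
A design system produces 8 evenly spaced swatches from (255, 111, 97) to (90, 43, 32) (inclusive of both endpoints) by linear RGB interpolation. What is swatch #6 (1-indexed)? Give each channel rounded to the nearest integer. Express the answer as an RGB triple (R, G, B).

With 8 swatches and endpoints inclusive, swatch 6 sits at t = (6 − 1)/(8 − 1) = 5/7 ≈ 0.7143.
R = 255 + 0.7143 × (90 − 255) = 137.14 → 137
G = 111 + 0.7143 × (43 − 111) = 62.428 → 62
B = 97 + 0.7143 × (32 − 97) = 50.57 → 51

(137, 62, 51)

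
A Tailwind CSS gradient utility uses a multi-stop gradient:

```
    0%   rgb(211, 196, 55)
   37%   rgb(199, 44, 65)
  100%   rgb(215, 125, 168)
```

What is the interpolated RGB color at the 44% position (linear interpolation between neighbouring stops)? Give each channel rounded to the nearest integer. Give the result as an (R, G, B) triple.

(201, 53, 76)

44% lies between the 37% and 100% stops, so the local fraction is t = (44 − 37)/(100 − 37) = 7/63 ≈ 0.1111.
R = 199 + 0.1111 × (215 − 199) = 200.778 → 201
G = 44 + 0.1111 × (125 − 44) = 52.999 → 53
B = 65 + 0.1111 × (168 − 65) = 76.443 → 76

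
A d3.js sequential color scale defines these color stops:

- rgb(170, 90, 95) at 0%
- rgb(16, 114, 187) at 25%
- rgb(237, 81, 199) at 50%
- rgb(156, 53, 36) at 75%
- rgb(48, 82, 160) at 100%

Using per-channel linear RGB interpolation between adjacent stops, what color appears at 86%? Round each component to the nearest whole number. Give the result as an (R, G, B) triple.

(108, 66, 91)

86% lies between the 75% and 100% stops, so the local fraction is t = (86 − 75)/(100 − 75) = 11/25 ≈ 0.44.
R = 156 + 0.44 × (48 − 156) = 108.48 → 108
G = 53 + 0.44 × (82 − 53) = 65.76 → 66
B = 36 + 0.44 × (160 − 36) = 90.56 → 91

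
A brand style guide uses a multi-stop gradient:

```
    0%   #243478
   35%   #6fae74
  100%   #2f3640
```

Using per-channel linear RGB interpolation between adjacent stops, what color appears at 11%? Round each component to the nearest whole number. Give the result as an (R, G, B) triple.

(60, 90, 119)

11% lies between the 0% and 35% stops, so the local fraction is t = (11 − 0)/(35 − 0) = 11/35 ≈ 0.3143.
#243478 → (36, 52, 120); #6fae74 → (111, 174, 116).
R = 36 + 0.3143 × (111 − 36) = 59.573 → 60
G = 52 + 0.3143 × (174 − 52) = 90.345 → 90
B = 120 + 0.3143 × (116 − 120) = 118.743 → 119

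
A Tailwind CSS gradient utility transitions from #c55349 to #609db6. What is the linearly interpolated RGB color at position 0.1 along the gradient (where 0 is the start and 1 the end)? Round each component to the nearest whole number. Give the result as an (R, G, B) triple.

(187, 90, 84)

#c55349 → (197, 83, 73); #609db6 → (96, 157, 182).
R = 197 + 0.1 × (96 − 197) = 197 + 0.1 × -101 = 186.9 → 187
G = 83 + 0.1 × (157 − 83) = 83 + 0.1 × 74 = 90.4 → 90
B = 73 + 0.1 × (182 − 73) = 73 + 0.1 × 109 = 83.9 → 84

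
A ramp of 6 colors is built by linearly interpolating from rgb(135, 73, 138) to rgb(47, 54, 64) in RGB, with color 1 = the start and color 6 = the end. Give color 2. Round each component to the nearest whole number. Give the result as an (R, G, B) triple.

(117, 69, 123)

With 6 swatches and endpoints inclusive, swatch 2 sits at t = (2 − 1)/(6 − 1) = 1/5 ≈ 0.2.
R = 135 + 0.2 × (47 − 135) = 117.4 → 117
G = 73 + 0.2 × (54 − 73) = 69.2 → 69
B = 138 + 0.2 × (64 − 138) = 123.2 → 123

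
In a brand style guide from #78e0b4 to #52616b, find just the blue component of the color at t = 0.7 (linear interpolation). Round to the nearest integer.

129

B₁ = 180 (from #78e0b4), B₂ = 107 (from #52616b).
B = 180 + 0.7 × (107 − 180) = 128.9 → 129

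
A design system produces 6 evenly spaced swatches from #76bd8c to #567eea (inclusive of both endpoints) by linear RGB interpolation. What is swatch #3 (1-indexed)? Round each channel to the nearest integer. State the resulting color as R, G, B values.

With 6 swatches and endpoints inclusive, swatch 3 sits at t = (3 − 1)/(6 − 1) = 2/5 ≈ 0.4.
#76bd8c → (118, 189, 140); #567eea → (86, 126, 234).
R = 118 + 0.4 × (86 − 118) = 105.2 → 105
G = 189 + 0.4 × (126 − 189) = 163.8 → 164
B = 140 + 0.4 × (234 − 140) = 177.6 → 178

(105, 164, 178)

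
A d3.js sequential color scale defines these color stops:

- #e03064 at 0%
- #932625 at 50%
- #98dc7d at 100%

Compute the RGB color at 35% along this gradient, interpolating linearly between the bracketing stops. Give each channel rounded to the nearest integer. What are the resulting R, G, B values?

(170, 41, 56)

35% lies between the 0% and 50% stops, so the local fraction is t = (35 − 0)/(50 − 0) = 35/50 ≈ 0.7.
#e03064 → (224, 48, 100); #932625 → (147, 38, 37).
R = 224 + 0.7 × (147 − 224) = 170.1 → 170
G = 48 + 0.7 × (38 − 48) = 41 → 41
B = 100 + 0.7 × (37 − 100) = 55.9 → 56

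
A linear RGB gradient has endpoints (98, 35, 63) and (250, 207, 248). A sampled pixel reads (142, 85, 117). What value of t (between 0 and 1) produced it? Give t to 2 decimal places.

Invert the lerp on the B channel (largest span, 185): t = (117 − 63) / (248 − 63) = 54/185 = 0.29189.
Check on R: (142 − 98)/(250 − 98) = 0.2895 ✓

0.29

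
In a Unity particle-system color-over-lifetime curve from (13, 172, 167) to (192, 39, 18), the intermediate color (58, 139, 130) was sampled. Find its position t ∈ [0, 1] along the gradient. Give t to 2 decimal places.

Invert the lerp on the R channel (largest span, 179): t = (58 − 13) / (192 − 13) = 45/179 = 0.2514.
Check on G: (139 − 172)/(39 − 172) = 0.2481 ✓

0.25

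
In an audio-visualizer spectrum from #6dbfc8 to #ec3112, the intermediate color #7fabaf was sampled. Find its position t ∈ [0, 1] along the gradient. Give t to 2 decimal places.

0.14

Invert the lerp on the B channel (largest span, 182): t = (175 − 200) / (18 − 200) = -25/-182 = 0.13736.
Check on R: (127 − 109)/(236 − 109) = 0.1417 ✓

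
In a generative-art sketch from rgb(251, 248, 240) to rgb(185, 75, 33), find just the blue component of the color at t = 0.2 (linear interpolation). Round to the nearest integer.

B = 240 + 0.2 × (33 − 240) = 198.6 → 199

199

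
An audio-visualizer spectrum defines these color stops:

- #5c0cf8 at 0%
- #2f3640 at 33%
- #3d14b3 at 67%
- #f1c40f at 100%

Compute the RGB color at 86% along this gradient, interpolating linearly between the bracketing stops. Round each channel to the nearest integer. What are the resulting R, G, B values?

(165, 121, 85)

86% lies between the 67% and 100% stops, so the local fraction is t = (86 − 67)/(100 − 67) = 19/33 ≈ 0.5758.
#3d14b3 → (61, 20, 179); #f1c40f → (241, 196, 15).
R = 61 + 0.5758 × (241 − 61) = 164.644 → 165
G = 20 + 0.5758 × (196 − 20) = 121.341 → 121
B = 179 + 0.5758 × (15 − 179) = 84.569 → 85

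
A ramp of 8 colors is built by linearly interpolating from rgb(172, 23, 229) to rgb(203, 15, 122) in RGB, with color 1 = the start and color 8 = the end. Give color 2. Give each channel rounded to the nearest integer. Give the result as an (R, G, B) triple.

With 8 swatches and endpoints inclusive, swatch 2 sits at t = (2 − 1)/(8 − 1) = 1/7 ≈ 0.1429.
R = 172 + 0.1429 × (203 − 172) = 176.43 → 176
G = 23 + 0.1429 × (15 − 23) = 21.857 → 22
B = 229 + 0.1429 × (122 − 229) = 213.71 → 214

(176, 22, 214)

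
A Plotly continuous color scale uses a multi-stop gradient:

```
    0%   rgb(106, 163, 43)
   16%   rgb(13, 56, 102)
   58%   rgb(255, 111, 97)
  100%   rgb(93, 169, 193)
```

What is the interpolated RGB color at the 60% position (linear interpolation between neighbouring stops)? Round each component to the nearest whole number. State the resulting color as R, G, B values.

60% lies between the 58% and 100% stops, so the local fraction is t = (60 − 58)/(100 − 58) = 2/42 ≈ 0.0476.
R = 255 + 0.0476 × (93 − 255) = 247.289 → 247
G = 111 + 0.0476 × (169 − 111) = 113.761 → 114
B = 97 + 0.0476 × (193 − 97) = 101.57 → 102

(247, 114, 102)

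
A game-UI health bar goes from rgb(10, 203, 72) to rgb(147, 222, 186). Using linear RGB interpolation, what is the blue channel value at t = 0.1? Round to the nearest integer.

83

B = 72 + 0.1 × (186 − 72) = 83.4 → 83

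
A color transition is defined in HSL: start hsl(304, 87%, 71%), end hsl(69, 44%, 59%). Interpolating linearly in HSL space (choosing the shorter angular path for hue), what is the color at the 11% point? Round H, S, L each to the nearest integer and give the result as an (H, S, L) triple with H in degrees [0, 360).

Hue: 69 − 304 = -235°, but |-235| > 180 so the shorter arc goes the other way: Δh = -235 + 360 = 125°.
H = 304 + 0.11 × (125) = 317.75 → 318°
S = 87 + 0.11 × (44 − 87) = 82.27 → 82%
L = 71 + 0.11 × (59 − 71) = 69.68 → 70%

(318, 82, 70)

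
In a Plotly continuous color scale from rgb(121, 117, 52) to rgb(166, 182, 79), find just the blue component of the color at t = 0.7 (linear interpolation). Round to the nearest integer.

B = 52 + 0.7 × (79 − 52) = 70.9 → 71

71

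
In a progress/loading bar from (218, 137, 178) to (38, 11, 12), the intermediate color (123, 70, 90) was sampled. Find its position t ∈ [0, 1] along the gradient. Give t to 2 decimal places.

0.53

Invert the lerp on the R channel (largest span, 180): t = (123 − 218) / (38 − 218) = -95/-180 = 0.52778.
Check on G: (70 − 137)/(11 − 137) = 0.5317 ✓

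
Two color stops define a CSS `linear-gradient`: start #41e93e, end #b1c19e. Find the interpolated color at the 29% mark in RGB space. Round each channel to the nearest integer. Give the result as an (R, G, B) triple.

#41e93e → (65, 233, 62); #b1c19e → (177, 193, 158).
29% corresponds to t = 0.29.
R = 65 + 0.29 × (177 − 65) = 65 + 0.29 × 112 = 97.48 → 97
G = 233 + 0.29 × (193 − 233) = 233 + 0.29 × -40 = 221.4 → 221
B = 62 + 0.29 × (158 − 62) = 62 + 0.29 × 96 = 89.84 → 90

(97, 221, 90)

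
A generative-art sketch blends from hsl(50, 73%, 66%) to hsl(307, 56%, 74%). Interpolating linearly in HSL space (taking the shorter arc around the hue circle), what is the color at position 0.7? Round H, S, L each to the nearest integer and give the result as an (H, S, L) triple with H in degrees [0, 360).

Hue: 307 − 50 = 257°, but |257| > 180 so the shorter arc goes the other way: Δh = 257 − 360 = -103°.
H = 50 + 0.7 × (-103) = -22.1 → -22 → -22 mod 360 = 338°
S = 73 + 0.7 × (56 − 73) = 61.1 → 61%
L = 66 + 0.7 × (74 − 66) = 71.6 → 72%

(338, 61, 72)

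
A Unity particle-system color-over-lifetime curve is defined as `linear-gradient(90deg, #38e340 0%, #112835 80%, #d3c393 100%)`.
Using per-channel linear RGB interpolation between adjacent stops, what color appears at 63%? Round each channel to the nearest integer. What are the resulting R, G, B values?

(25, 80, 55)

63% lies between the 0% and 80% stops, so the local fraction is t = (63 − 0)/(80 − 0) = 63/80 ≈ 0.7875.
#38e340 → (56, 227, 64); #112835 → (17, 40, 53).
R = 56 + 0.7875 × (17 − 56) = 25.288 → 25
G = 227 + 0.7875 × (40 − 227) = 79.738 → 80
B = 64 + 0.7875 × (53 − 64) = 55.337 → 55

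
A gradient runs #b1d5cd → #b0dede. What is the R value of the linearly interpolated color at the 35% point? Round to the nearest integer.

R₁ = 177 (from #b1d5cd), R₂ = 176 (from #b0dede).
R = 177 + 0.35 × (176 − 177) = 176.65 → 177

177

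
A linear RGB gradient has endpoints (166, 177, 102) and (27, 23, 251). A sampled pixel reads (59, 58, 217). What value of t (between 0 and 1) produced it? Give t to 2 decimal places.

Invert the lerp on the G channel (largest span, 154): t = (58 − 177) / (23 − 177) = -119/-154 = 0.77273.
Check on R: (59 − 166)/(27 − 166) = 0.7698 ✓

0.77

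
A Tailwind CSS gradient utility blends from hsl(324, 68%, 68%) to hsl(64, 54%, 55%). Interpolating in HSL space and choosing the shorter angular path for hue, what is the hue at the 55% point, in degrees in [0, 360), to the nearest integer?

19

Hue: 64 − 324 = -260°, but |-260| > 180 so the shorter arc goes the other way: Δh = -260 + 360 = 100°.
H = 324 + 0.55 × (100) = 379 → 379 → 379 mod 360 = 19°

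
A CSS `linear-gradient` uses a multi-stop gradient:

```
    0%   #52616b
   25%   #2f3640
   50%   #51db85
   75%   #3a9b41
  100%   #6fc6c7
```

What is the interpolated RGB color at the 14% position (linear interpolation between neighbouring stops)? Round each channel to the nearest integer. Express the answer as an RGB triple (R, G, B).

(62, 73, 83)

14% lies between the 0% and 25% stops, so the local fraction is t = (14 − 0)/(25 − 0) = 14/25 ≈ 0.56.
#52616b → (82, 97, 107); #2f3640 → (47, 54, 64).
R = 82 + 0.56 × (47 − 82) = 62.4 → 62
G = 97 + 0.56 × (54 − 97) = 72.92 → 73
B = 107 + 0.56 × (64 − 107) = 82.92 → 83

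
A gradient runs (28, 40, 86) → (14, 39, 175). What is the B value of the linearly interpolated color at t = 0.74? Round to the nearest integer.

B = 86 + 0.74 × (175 − 86) = 151.86 → 152

152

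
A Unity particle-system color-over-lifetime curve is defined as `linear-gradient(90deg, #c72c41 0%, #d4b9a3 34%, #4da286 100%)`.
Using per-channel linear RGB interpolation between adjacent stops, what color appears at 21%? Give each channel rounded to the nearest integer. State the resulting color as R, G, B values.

21% lies between the 0% and 34% stops, so the local fraction is t = (21 − 0)/(34 − 0) = 21/34 ≈ 0.6176.
#c72c41 → (199, 44, 65); #d4b9a3 → (212, 185, 163).
R = 199 + 0.6176 × (212 − 199) = 207.029 → 207
G = 44 + 0.6176 × (185 − 44) = 131.082 → 131
B = 65 + 0.6176 × (163 − 65) = 125.525 → 126

(207, 131, 126)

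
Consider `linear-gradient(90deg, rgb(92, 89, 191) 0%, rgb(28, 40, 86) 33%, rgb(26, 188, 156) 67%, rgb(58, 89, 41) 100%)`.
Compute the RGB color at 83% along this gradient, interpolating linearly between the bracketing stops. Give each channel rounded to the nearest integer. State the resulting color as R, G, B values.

(42, 140, 100)

83% lies between the 67% and 100% stops, so the local fraction is t = (83 − 67)/(100 − 67) = 16/33 ≈ 0.4848.
R = 26 + 0.4848 × (58 − 26) = 41.514 → 42
G = 188 + 0.4848 × (89 − 188) = 140.005 → 140
B = 156 + 0.4848 × (41 − 156) = 100.248 → 100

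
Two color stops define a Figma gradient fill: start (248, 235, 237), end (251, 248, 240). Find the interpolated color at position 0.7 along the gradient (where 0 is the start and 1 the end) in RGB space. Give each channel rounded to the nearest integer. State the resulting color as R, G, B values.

R = 248 + 0.7 × (251 − 248) = 248 + 0.7 × 3 = 250.1 → 250
G = 235 + 0.7 × (248 − 235) = 235 + 0.7 × 13 = 244.1 → 244
B = 237 + 0.7 × (240 − 237) = 237 + 0.7 × 3 = 239.1 → 239

(250, 244, 239)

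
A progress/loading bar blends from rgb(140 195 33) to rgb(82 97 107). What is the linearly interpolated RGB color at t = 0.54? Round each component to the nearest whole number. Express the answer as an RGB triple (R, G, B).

R = 140 + 0.54 × (82 − 140) = 140 + 0.54 × -58 = 108.68 → 109
G = 195 + 0.54 × (97 − 195) = 195 + 0.54 × -98 = 142.08 → 142
B = 33 + 0.54 × (107 − 33) = 33 + 0.54 × 74 = 72.96 → 73
So the blended color is (109, 142, 73), about #6d8e49.

(109, 142, 73)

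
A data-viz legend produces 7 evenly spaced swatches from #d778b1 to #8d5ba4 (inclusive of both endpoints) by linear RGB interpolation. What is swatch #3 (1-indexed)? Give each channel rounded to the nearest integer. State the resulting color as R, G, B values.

With 7 swatches and endpoints inclusive, swatch 3 sits at t = (3 − 1)/(7 − 1) = 2/6 ≈ 0.3333.
#d778b1 → (215, 120, 177); #8d5ba4 → (141, 91, 164).
R = 215 + 0.3333 × (141 − 215) = 190.336 → 190
G = 120 + 0.3333 × (91 − 120) = 110.334 → 110
B = 177 + 0.3333 × (164 − 177) = 172.667 → 173

(190, 110, 173)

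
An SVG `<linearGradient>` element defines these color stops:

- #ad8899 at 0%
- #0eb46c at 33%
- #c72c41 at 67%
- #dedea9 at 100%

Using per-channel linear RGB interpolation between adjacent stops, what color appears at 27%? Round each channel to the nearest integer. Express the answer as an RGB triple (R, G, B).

(43, 172, 116)

27% lies between the 0% and 33% stops, so the local fraction is t = (27 − 0)/(33 − 0) = 27/33 ≈ 0.8182.
#ad8899 → (173, 136, 153); #0eb46c → (14, 180, 108).
R = 173 + 0.8182 × (14 − 173) = 42.906 → 43
G = 136 + 0.8182 × (180 − 136) = 172.001 → 172
B = 153 + 0.8182 × (108 − 153) = 116.181 → 116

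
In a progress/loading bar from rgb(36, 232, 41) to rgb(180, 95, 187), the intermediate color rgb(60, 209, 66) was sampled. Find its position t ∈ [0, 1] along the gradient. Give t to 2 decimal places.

0.17

Invert the lerp on the B channel (largest span, 146): t = (66 − 41) / (187 − 41) = 25/146 = 0.17123.
Check on R: (60 − 36)/(180 − 36) = 0.1667 ✓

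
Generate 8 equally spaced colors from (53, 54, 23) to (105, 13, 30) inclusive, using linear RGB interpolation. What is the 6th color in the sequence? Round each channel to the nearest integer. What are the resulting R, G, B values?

(90, 25, 28)

With 8 swatches and endpoints inclusive, swatch 6 sits at t = (6 − 1)/(8 − 1) = 5/7 ≈ 0.7143.
R = 53 + 0.7143 × (105 − 53) = 90.144 → 90
G = 54 + 0.7143 × (13 − 54) = 24.714 → 25
B = 23 + 0.7143 × (30 − 23) = 28 → 28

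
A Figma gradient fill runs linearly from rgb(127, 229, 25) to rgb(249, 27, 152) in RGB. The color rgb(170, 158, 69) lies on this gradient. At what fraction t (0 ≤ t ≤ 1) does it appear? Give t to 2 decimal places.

0.35

Invert the lerp on the G channel (largest span, 202): t = (158 − 229) / (27 − 229) = -71/-202 = 0.35149.
Check on R: (170 − 127)/(249 − 127) = 0.3525 ✓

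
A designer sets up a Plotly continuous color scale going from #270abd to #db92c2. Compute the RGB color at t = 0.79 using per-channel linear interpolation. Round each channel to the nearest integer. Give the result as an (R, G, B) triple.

#270abd → (39, 10, 189); #db92c2 → (219, 146, 194).
R = 39 + 0.79 × (219 − 39) = 39 + 0.79 × 180 = 181.2 → 181
G = 10 + 0.79 × (146 − 10) = 10 + 0.79 × 136 = 117.44 → 117
B = 189 + 0.79 × (194 − 189) = 189 + 0.79 × 5 = 192.95 → 193

(181, 117, 193)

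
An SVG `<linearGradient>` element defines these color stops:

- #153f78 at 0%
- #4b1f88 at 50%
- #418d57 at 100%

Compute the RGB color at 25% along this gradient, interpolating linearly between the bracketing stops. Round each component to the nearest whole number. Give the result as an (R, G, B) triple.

(48, 47, 128)

25% lies between the 0% and 50% stops, so the local fraction is t = (25 − 0)/(50 − 0) = 25/50 ≈ 0.5.
#153f78 → (21, 63, 120); #4b1f88 → (75, 31, 136).
R = 21 + 0.5 × (75 − 21) = 48 → 48
G = 63 + 0.5 × (31 − 63) = 47 → 47
B = 120 + 0.5 × (136 − 120) = 128 → 128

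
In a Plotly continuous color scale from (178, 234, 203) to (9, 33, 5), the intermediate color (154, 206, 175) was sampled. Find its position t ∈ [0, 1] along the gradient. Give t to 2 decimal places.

Invert the lerp on the G channel (largest span, 201): t = (206 − 234) / (33 − 234) = -28/-201 = 0.1393.
Check on R: (154 − 178)/(9 − 178) = 0.142 ✓

0.14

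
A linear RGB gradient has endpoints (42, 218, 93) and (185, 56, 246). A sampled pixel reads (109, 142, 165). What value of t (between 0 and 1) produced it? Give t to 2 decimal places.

0.47

Invert the lerp on the G channel (largest span, 162): t = (142 − 218) / (56 − 218) = -76/-162 = 0.46914.
Check on R: (109 − 42)/(185 − 42) = 0.4685 ✓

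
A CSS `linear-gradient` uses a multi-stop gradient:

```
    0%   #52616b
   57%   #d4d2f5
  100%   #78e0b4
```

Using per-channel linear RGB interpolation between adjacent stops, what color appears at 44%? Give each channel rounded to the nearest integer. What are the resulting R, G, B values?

(182, 184, 214)

44% lies between the 0% and 57% stops, so the local fraction is t = (44 − 0)/(57 − 0) = 44/57 ≈ 0.7719.
#52616b → (82, 97, 107); #d4d2f5 → (212, 210, 245).
R = 82 + 0.7719 × (212 − 82) = 182.347 → 182
G = 97 + 0.7719 × (210 − 97) = 184.225 → 184
B = 107 + 0.7719 × (245 − 107) = 213.522 → 214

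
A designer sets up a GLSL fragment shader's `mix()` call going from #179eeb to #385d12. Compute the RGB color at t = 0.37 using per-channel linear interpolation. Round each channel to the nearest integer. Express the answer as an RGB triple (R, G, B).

#179eeb → (23, 158, 235); #385d12 → (56, 93, 18).
R = 23 + 0.37 × (56 − 23) = 23 + 0.37 × 33 = 35.21 → 35
G = 158 + 0.37 × (93 − 158) = 158 + 0.37 × -65 = 133.95 → 134
B = 235 + 0.37 × (18 − 235) = 235 + 0.37 × -217 = 154.71 → 155

(35, 134, 155)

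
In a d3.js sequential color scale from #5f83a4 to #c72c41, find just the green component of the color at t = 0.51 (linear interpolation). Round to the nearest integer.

87

G₁ = 131 (from #5f83a4), G₂ = 44 (from #c72c41).
G = 131 + 0.51 × (44 − 131) = 86.63 → 87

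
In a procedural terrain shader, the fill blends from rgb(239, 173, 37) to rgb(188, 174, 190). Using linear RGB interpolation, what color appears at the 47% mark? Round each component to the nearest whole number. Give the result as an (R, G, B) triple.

(215, 173, 109)

47% corresponds to t = 0.47.
R = 239 + 0.47 × (188 − 239) = 239 + 0.47 × -51 = 215.03 → 215
G = 173 + 0.47 × (174 − 173) = 173 + 0.47 × 1 = 173.47 → 173
B = 37 + 0.47 × (190 − 37) = 37 + 0.47 × 153 = 108.91 → 109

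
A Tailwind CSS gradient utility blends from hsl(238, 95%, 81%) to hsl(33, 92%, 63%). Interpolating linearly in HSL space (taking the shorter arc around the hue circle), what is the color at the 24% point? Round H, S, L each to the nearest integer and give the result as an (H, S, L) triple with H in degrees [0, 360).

(275, 94, 77)

Hue: 33 − 238 = -205°, but |-205| > 180 so the shorter arc goes the other way: Δh = -205 + 360 = 155°.
H = 238 + 0.24 × (155) = 275.2 → 275°
S = 95 + 0.24 × (92 − 95) = 94.28 → 94%
L = 81 + 0.24 × (63 − 81) = 76.68 → 77%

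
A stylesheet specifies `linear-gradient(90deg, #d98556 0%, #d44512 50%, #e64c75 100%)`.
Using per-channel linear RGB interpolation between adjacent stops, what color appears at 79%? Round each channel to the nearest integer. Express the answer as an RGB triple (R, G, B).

(222, 73, 75)

79% lies between the 50% and 100% stops, so the local fraction is t = (79 − 50)/(100 − 50) = 29/50 ≈ 0.58.
#d44512 → (212, 69, 18); #e64c75 → (230, 76, 117).
R = 212 + 0.58 × (230 − 212) = 222.44 → 222
G = 69 + 0.58 × (76 − 69) = 73.06 → 73
B = 18 + 0.58 × (117 − 18) = 75.42 → 75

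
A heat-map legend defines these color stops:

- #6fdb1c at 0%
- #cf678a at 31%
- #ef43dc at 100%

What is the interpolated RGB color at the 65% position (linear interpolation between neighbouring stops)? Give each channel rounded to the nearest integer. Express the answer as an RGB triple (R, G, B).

(223, 85, 178)

65% lies between the 31% and 100% stops, so the local fraction is t = (65 − 31)/(100 − 31) = 34/69 ≈ 0.4928.
#cf678a → (207, 103, 138); #ef43dc → (239, 67, 220).
R = 207 + 0.4928 × (239 − 207) = 222.77 → 223
G = 103 + 0.4928 × (67 − 103) = 85.259 → 85
B = 138 + 0.4928 × (220 − 138) = 178.41 → 178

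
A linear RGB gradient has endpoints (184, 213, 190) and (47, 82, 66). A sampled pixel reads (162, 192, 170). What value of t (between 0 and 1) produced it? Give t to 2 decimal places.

Invert the lerp on the R channel (largest span, 137): t = (162 − 184) / (47 − 184) = -22/-137 = 0.16058.
Check on G: (192 − 213)/(82 − 213) = 0.1603 ✓

0.16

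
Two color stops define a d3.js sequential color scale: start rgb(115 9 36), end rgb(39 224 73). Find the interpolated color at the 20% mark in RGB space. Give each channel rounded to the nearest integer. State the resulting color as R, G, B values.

20% corresponds to t = 0.2.
R = 115 + 0.2 × (39 − 115) = 115 + 0.2 × -76 = 99.8 → 100
G = 9 + 0.2 × (224 − 9) = 9 + 0.2 × 215 = 52 → 52
B = 36 + 0.2 × (73 − 36) = 36 + 0.2 × 37 = 43.4 → 43

(100, 52, 43)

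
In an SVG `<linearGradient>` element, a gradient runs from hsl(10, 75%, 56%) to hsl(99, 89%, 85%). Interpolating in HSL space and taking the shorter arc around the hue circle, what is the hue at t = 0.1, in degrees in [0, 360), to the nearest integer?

19

Hue arc: Δh = 99 − 10 = 89° (|Δh| ≤ 180, already the shorter path).
H = 10 + 0.1 × (89) = 18.9 → 19°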